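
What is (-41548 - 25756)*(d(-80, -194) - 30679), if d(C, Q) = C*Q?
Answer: 1020261336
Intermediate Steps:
(-41548 - 25756)*(d(-80, -194) - 30679) = (-41548 - 25756)*(-80*(-194) - 30679) = -67304*(15520 - 30679) = -67304*(-15159) = 1020261336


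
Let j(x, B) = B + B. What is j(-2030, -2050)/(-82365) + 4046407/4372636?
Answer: 70242024031/72030432828 ≈ 0.97517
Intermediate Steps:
j(x, B) = 2*B
j(-2030, -2050)/(-82365) + 4046407/4372636 = (2*(-2050))/(-82365) + 4046407/4372636 = -4100*(-1/82365) + 4046407*(1/4372636) = 820/16473 + 4046407/4372636 = 70242024031/72030432828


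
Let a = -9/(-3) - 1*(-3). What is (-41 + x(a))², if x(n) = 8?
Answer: 1089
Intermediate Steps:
a = 6 (a = -9*(-⅓) + 3 = 3 + 3 = 6)
(-41 + x(a))² = (-41 + 8)² = (-33)² = 1089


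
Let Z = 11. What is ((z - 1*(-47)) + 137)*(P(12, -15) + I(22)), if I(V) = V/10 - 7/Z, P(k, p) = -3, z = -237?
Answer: 4187/55 ≈ 76.127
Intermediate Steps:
I(V) = -7/11 + V/10 (I(V) = V/10 - 7/11 = -7/11 + V/10)
((z - 1*(-47)) + 137)*(P(12, -15) + I(22)) = ((-237 - 1*(-47)) + 137)*(-3 + (-7/11 + (⅒)*22)) = ((-237 + 47) + 137)*(-3 + (-7/11 + 11/5)) = (-190 + 137)*(-3 + 86/55) = -53*(-79/55) = 4187/55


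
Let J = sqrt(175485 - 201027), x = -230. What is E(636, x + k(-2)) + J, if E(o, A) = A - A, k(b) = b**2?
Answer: 3*I*sqrt(2838) ≈ 159.82*I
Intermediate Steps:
E(o, A) = 0
J = 3*I*sqrt(2838) (J = sqrt(-25542) = 3*I*sqrt(2838) ≈ 159.82*I)
E(636, x + k(-2)) + J = 0 + 3*I*sqrt(2838) = 3*I*sqrt(2838)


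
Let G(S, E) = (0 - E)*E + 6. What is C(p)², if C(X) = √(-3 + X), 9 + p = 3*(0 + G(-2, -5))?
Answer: -69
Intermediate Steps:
G(S, E) = 6 - E² (G(S, E) = (-E)*E + 6 = -E² + 6 = 6 - E²)
p = -66 (p = -9 + 3*(0 + (6 - 1*(-5)²)) = -9 + 3*(0 + (6 - 1*25)) = -9 + 3*(0 + (6 - 25)) = -9 + 3*(0 - 19) = -9 + 3*(-19) = -9 - 57 = -66)
C(p)² = (√(-3 - 66))² = (√(-69))² = (I*√69)² = -69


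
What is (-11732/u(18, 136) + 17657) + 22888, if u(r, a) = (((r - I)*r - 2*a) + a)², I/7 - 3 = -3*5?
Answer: 29293759567/722500 ≈ 40545.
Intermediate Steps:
I = -84 (I = 21 + 7*(-3*5) = 21 + 7*(-15) = 21 - 105 = -84)
u(r, a) = (-a + r*(84 + r))² (u(r, a) = (((r - 1*(-84))*r - 2*a) + a)² = (((r + 84)*r - 2*a) + a)² = (((84 + r)*r - 2*a) + a)² = ((r*(84 + r) - 2*a) + a)² = ((-2*a + r*(84 + r)) + a)² = (-a + r*(84 + r))²)
(-11732/u(18, 136) + 17657) + 22888 = (-11732/(18² - 1*136 + 84*18)² + 17657) + 22888 = (-11732/(324 - 136 + 1512)² + 17657) + 22888 = (-11732/(1700²) + 17657) + 22888 = (-11732/2890000 + 17657) + 22888 = (-11732*1/2890000 + 17657) + 22888 = (-2933/722500 + 17657) + 22888 = 12757179567/722500 + 22888 = 29293759567/722500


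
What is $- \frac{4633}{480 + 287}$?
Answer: $- \frac{4633}{767} \approx -6.0404$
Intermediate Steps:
$- \frac{4633}{480 + 287} = - \frac{4633}{767}$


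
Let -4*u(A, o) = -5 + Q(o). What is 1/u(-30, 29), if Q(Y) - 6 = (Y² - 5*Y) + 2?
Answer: -4/699 ≈ -0.0057225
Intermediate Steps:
Q(Y) = 8 + Y² - 5*Y (Q(Y) = 6 + ((Y² - 5*Y) + 2) = 6 + (2 + Y² - 5*Y) = 8 + Y² - 5*Y)
u(A, o) = -¾ - o²/4 + 5*o/4 (u(A, o) = -(-5 + (8 + o² - 5*o))/4 = -(3 + o² - 5*o)/4 = -¾ - o²/4 + 5*o/4)
1/u(-30, 29) = 1/(-¾ - ¼*29² + (5/4)*29) = 1/(-¾ - ¼*841 + 145/4) = 1/(-¾ - 841/4 + 145/4) = 1/(-699/4) = -4/699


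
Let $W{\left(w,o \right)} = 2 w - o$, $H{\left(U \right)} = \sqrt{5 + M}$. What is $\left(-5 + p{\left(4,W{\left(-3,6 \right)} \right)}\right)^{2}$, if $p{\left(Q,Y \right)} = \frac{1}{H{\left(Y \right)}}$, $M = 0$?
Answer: $\frac{\left(25 - \sqrt{5}\right)^{2}}{25} \approx 20.728$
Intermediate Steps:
$H{\left(U \right)} = \sqrt{5}$ ($H{\left(U \right)} = \sqrt{5 + 0} = \sqrt{5}$)
$W{\left(w,o \right)} = - o + 2 w$
$p{\left(Q,Y \right)} = \frac{\sqrt{5}}{5}$ ($p{\left(Q,Y \right)} = \frac{1}{\sqrt{5}} = \frac{\sqrt{5}}{5}$)
$\left(-5 + p{\left(4,W{\left(-3,6 \right)} \right)}\right)^{2} = \left(-5 + \frac{\sqrt{5}}{5}\right)^{2}$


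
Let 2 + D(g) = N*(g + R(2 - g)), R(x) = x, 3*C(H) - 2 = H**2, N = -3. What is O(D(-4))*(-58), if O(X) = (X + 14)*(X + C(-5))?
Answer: -348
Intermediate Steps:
C(H) = 2/3 + H**2/3
D(g) = -8 (D(g) = -2 - 3*(g + (2 - g)) = -2 - 3*2 = -2 - 6 = -8)
O(X) = (9 + X)*(14 + X) (O(X) = (X + 14)*(X + (2/3 + (1/3)*(-5)**2)) = (14 + X)*(X + (2/3 + (1/3)*25)) = (14 + X)*(X + (2/3 + 25/3)) = (14 + X)*(X + 9) = (14 + X)*(9 + X) = (9 + X)*(14 + X))
O(D(-4))*(-58) = (126 + (-8)**2 + 23*(-8))*(-58) = (126 + 64 - 184)*(-58) = 6*(-58) = -348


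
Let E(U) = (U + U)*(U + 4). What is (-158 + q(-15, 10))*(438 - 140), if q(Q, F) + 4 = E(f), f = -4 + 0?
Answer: -48276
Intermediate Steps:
f = -4
E(U) = 2*U*(4 + U) (E(U) = (2*U)*(4 + U) = 2*U*(4 + U))
q(Q, F) = -4 (q(Q, F) = -4 + 2*(-4)*(4 - 4) = -4 + 2*(-4)*0 = -4 + 0 = -4)
(-158 + q(-15, 10))*(438 - 140) = (-158 - 4)*(438 - 140) = -162*298 = -48276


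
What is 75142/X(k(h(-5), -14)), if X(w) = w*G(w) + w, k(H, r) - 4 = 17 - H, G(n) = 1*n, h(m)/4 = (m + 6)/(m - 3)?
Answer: 300568/1935 ≈ 155.33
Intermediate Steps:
h(m) = 4*(6 + m)/(-3 + m) (h(m) = 4*((m + 6)/(m - 3)) = 4*((6 + m)/(-3 + m)) = 4*(6 + m)/(-3 + m))
G(n) = n
k(H, r) = 21 - H (k(H, r) = 4 + (17 - H) = 21 - H)
X(w) = w + w² (X(w) = w*w + w = w² + w = w + w²)
75142/X(k(h(-5), -14)) = 75142/(((21 - 4*(6 - 5)/(-3 - 5))*(1 + (21 - 4*(6 - 5)/(-3 - 5))))) = 75142/(((21 - 4/(-8))*(1 + (21 - 4/(-8))))) = 75142/(((21 - 4*(-1)/8)*(1 + (21 - 4*(-1)/8)))) = 75142/(((21 - 1*(-½))*(1 + (21 - 1*(-½))))) = 75142/(((21 + ½)*(1 + (21 + ½)))) = 75142/((43*(1 + 43/2)/2)) = 75142/(((43/2)*(45/2))) = 75142/(1935/4) = 75142*(4/1935) = 300568/1935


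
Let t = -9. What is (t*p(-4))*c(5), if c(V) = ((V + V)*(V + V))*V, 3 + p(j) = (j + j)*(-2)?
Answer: -58500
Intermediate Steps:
p(j) = -3 - 4*j (p(j) = -3 + (j + j)*(-2) = -3 + (2*j)*(-2) = -3 - 4*j)
c(V) = 4*V³ (c(V) = ((2*V)*(2*V))*V = (4*V²)*V = 4*V³)
(t*p(-4))*c(5) = (-9*(-3 - 4*(-4)))*(4*5³) = (-9*(-3 + 16))*(4*125) = -9*13*500 = -117*500 = -58500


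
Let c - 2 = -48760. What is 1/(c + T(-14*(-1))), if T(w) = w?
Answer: -1/48744 ≈ -2.0515e-5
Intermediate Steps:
c = -48758 (c = 2 - 48760 = -48758)
1/(c + T(-14*(-1))) = 1/(-48758 - 14*(-1)) = 1/(-48758 + 14) = 1/(-48744) = -1/48744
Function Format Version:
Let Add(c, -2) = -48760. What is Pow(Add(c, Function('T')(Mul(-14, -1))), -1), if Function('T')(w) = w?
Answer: Rational(-1, 48744) ≈ -2.0515e-5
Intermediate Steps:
c = -48758 (c = Add(2, -48760) = -48758)
Pow(Add(c, Function('T')(Mul(-14, -1))), -1) = Pow(Add(-48758, Mul(-14, -1)), -1) = Pow(Add(-48758, 14), -1) = Pow(-48744, -1) = Rational(-1, 48744)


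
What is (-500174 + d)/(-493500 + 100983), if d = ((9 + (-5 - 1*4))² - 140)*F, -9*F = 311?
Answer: 4458026/3532653 ≈ 1.2619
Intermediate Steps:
F = -311/9 (F = -⅑*311 = -311/9 ≈ -34.556)
d = 43540/9 (d = ((9 + (-5 - 1*4))² - 140)*(-311/9) = ((9 + (-5 - 4))² - 140)*(-311/9) = ((9 - 9)² - 140)*(-311/9) = (0² - 140)*(-311/9) = (0 - 140)*(-311/9) = -140*(-311/9) = 43540/9 ≈ 4837.8)
(-500174 + d)/(-493500 + 100983) = (-500174 + 43540/9)/(-493500 + 100983) = -4458026/9/(-392517) = -4458026/9*(-1/392517) = 4458026/3532653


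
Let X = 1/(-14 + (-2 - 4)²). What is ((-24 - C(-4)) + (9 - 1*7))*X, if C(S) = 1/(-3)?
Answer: -65/66 ≈ -0.98485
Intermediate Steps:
C(S) = -⅓
X = 1/22 (X = 1/(-14 + (-6)²) = 1/(-14 + 36) = 1/22 ≈ 0.045455)
((-24 - C(-4)) + (9 - 1*7))*X = ((-24 - 1*(-⅓)) + (9 - 1*7))*(1/22) = ((-24 + ⅓) + (9 - 7))*(1/22) = (-71/3 + 2)*(1/22) = -65/3*1/22 = -65/66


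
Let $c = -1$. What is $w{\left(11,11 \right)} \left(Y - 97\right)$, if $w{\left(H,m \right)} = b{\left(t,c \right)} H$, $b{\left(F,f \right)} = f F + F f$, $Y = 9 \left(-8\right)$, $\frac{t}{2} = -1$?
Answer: $-7436$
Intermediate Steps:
$t = -2$ ($t = 2 \left(-1\right) = -2$)
$Y = -72$
$b{\left(F,f \right)} = 2 F f$ ($b{\left(F,f \right)} = F f + F f = 2 F f$)
$w{\left(H,m \right)} = 4 H$ ($w{\left(H,m \right)} = 2 \left(-2\right) \left(-1\right) H = 4 H$)
$w{\left(11,11 \right)} \left(Y - 97\right) = 4 \cdot 11 \left(-72 - 97\right) = 44 \left(-169\right) = -7436$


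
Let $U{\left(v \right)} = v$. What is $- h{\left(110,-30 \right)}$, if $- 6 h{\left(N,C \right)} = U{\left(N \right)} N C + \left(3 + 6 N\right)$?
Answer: $- \frac{120779}{2} \approx -60390.0$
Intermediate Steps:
$h{\left(N,C \right)} = - \frac{1}{2} - N - \frac{C N^{2}}{6}$ ($h{\left(N,C \right)} = - \frac{N N C + \left(3 + 6 N\right)}{6} = - \frac{N^{2} C + \left(3 + 6 N\right)}{6} = - \frac{C N^{2} + \left(3 + 6 N\right)}{6} = - \frac{3 + 6 N + C N^{2}}{6} = - \frac{1}{2} - N - \frac{C N^{2}}{6}$)
$- h{\left(110,-30 \right)} = - (- \frac{1}{2} - 110 - - 5 \cdot 110^{2}) = - (- \frac{1}{2} - 110 - \left(-5\right) 12100) = - (- \frac{1}{2} - 110 + 60500) = \left(-1\right) \frac{120779}{2} = - \frac{120779}{2}$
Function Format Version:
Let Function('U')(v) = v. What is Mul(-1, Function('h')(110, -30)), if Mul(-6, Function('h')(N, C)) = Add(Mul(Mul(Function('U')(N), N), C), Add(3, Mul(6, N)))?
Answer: Rational(-120779, 2) ≈ -60390.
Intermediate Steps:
Function('h')(N, C) = Add(Rational(-1, 2), Mul(-1, N), Mul(Rational(-1, 6), C, Pow(N, 2))) (Function('h')(N, C) = Mul(Rational(-1, 6), Add(Mul(Mul(N, N), C), Add(3, Mul(6, N)))) = Mul(Rational(-1, 6), Add(Mul(Pow(N, 2), C), Add(3, Mul(6, N)))) = Mul(Rational(-1, 6), Add(Mul(C, Pow(N, 2)), Add(3, Mul(6, N)))) = Mul(Rational(-1, 6), Add(3, Mul(6, N), Mul(C, Pow(N, 2)))) = Add(Rational(-1, 2), Mul(-1, N), Mul(Rational(-1, 6), C, Pow(N, 2))))
Mul(-1, Function('h')(110, -30)) = Mul(-1, Add(Rational(-1, 2), Mul(-1, 110), Mul(Rational(-1, 6), -30, Pow(110, 2)))) = Mul(-1, Add(Rational(-1, 2), -110, Mul(Rational(-1, 6), -30, 12100))) = Mul(-1, Add(Rational(-1, 2), -110, 60500)) = Mul(-1, Rational(120779, 2)) = Rational(-120779, 2)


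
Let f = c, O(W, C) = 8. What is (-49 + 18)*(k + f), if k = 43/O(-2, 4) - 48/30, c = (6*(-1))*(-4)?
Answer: -34441/40 ≈ -861.03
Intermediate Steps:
c = 24 (c = -6*(-4) = 24)
f = 24
k = 151/40 (k = 43/8 - 48/30 = 43*(⅛) - 48*1/30 = 43/8 - 8/5 = 151/40 ≈ 3.7750)
(-49 + 18)*(k + f) = (-49 + 18)*(151/40 + 24) = -31*1111/40 = -34441/40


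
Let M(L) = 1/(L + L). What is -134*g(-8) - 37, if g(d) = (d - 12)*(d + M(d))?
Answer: -43289/2 ≈ -21645.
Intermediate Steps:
M(L) = 1/(2*L)
g(d) = (-12 + d)*(d + 1/(2*d)) (g(d) = (d - 12)*(d + 1/(2*d)) = (-12 + d)*(d + 1/(2*d)))
-134*g(-8) - 37 = -134*(1/2 + (-8)**2 - 12*(-8) - 6/(-8)) - 37 = -134*(1/2 + 64 + 96 - 6*(-1/8)) - 37 = -134*(1/2 + 64 + 96 + 3/4) - 37 = -134*645/4 - 37 = -43215/2 - 37 = -43289/2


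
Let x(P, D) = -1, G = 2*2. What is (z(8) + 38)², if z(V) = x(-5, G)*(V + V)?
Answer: 484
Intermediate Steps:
G = 4
z(V) = -2*V (z(V) = -(V + V) = -2*V)
(z(8) + 38)² = (-2*8 + 38)² = (-16 + 38)² = 22² = 484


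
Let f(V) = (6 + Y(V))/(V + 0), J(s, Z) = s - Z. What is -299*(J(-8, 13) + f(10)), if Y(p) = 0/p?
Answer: 30498/5 ≈ 6099.6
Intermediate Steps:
Y(p) = 0
f(V) = 6/V (f(V) = (6 + 0)/(V + 0) = 6/V)
-299*(J(-8, 13) + f(10)) = -299*((-8 - 1*13) + 6/10) = -299*((-8 - 13) + 6*(1/10)) = -299*(-21 + 3/5) = -299*(-102/5) = 30498/5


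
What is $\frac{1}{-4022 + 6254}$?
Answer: $\frac{1}{2232} \approx 0.00044803$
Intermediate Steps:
$\frac{1}{-4022 + 6254} = \frac{1}{2232}$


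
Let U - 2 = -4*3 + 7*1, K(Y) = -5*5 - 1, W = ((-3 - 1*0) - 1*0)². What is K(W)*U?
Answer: 78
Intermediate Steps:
W = 9 (W = ((-3 + 0) + 0)² = (-3 + 0)² = (-3)² = 9)
K(Y) = -26 (K(Y) = -25 - 1 = -26)
U = -3 (U = 2 + (-4*3 + 7*1) = 2 + (-12 + 7) = 2 - 5 = -3)
K(W)*U = -26*(-3) = 78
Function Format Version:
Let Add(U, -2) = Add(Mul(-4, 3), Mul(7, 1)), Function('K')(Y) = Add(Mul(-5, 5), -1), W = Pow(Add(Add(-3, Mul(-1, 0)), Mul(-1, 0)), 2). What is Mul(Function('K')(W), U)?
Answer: 78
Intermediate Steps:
W = 9 (W = Pow(Add(Add(-3, 0), 0), 2) = Pow(Add(-3, 0), 2) = Pow(-3, 2) = 9)
Function('K')(Y) = -26 (Function('K')(Y) = Add(-25, -1) = -26)
U = -3 (U = Add(2, Add(Mul(-4, 3), Mul(7, 1))) = Add(2, Add(-12, 7)) = Add(2, -5) = -3)
Mul(Function('K')(W), U) = Mul(-26, -3) = 78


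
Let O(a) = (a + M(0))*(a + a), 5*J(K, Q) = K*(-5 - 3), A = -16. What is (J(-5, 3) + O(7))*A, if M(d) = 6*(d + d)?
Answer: -1696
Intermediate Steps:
M(d) = 12*d (M(d) = 6*(2*d) = 12*d)
J(K, Q) = -8*K/5 (J(K, Q) = (K*(-5 - 3))/5 = (K*(-8))/5 = (-8*K)/5 = -8*K/5)
O(a) = 2*a**2 (O(a) = (a + 12*0)*(a + a) = (a + 0)*(2*a) = a*(2*a) = 2*a**2)
(J(-5, 3) + O(7))*A = (-8/5*(-5) + 2*7**2)*(-16) = (8 + 2*49)*(-16) = (8 + 98)*(-16) = 106*(-16) = -1696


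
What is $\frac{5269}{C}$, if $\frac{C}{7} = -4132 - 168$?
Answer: $- \frac{5269}{30100} \approx -0.17505$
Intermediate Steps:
$C = -30100$ ($C = 7 \left(-4132 - 168\right) = 7 \left(-4300\right) = -30100$)
$\frac{5269}{C} = \frac{5269}{-30100} = 5269 \left(- \frac{1}{30100}\right) = - \frac{5269}{30100}$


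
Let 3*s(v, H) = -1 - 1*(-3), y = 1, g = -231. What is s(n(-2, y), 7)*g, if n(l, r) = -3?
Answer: -154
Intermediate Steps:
s(v, H) = ⅔ (s(v, H) = (-1 - 1*(-3))/3 = (-1 + 3)/3 = (⅓)*2 = ⅔)
s(n(-2, y), 7)*g = (⅔)*(-231) = -154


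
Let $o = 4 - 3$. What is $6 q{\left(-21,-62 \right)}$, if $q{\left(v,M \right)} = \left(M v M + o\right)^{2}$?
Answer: $39097216374$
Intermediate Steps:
$o = 1$
$q{\left(v,M \right)} = \left(1 + v M^{2}\right)^{2}$ ($q{\left(v,M \right)} = \left(M v M + 1\right)^{2} = \left(v M^{2} + 1\right)^{2} = \left(1 + v M^{2}\right)^{2}$)
$6 q{\left(-21,-62 \right)} = 6 \left(1 - 21 \left(-62\right)^{2}\right)^{2} = 6 \left(1 - 80724\right)^{2} = 6 \left(-80723\right)^{2} = 6 \cdot 6516202729 = 39097216374$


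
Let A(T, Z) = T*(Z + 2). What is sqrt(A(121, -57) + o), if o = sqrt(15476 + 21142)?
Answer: sqrt(-6655 + sqrt(36618)) ≈ 80.397*I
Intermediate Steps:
o = sqrt(36618) ≈ 191.36
A(T, Z) = T*(2 + Z)
sqrt(A(121, -57) + o) = sqrt(121*(2 - 57) + sqrt(36618)) = sqrt(121*(-55) + sqrt(36618)) = sqrt(-6655 + sqrt(36618))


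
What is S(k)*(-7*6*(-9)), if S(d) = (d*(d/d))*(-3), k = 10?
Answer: -11340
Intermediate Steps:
S(d) = -3*d (S(d) = (d*1)*(-3) = d*(-3) = -3*d)
S(k)*(-7*6*(-9)) = (-3*10)*(-7*6*(-9)) = -(-1260)*(-9) = -30*378 = -11340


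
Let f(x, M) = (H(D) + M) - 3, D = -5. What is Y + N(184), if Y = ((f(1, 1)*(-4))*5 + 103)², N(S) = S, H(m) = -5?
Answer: 59233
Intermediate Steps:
f(x, M) = -8 + M (f(x, M) = (-5 + M) - 3 = -8 + M)
Y = 59049 (Y = (((-8 + 1)*(-4))*5 + 103)² = (-7*(-4)*5 + 103)² = (28*5 + 103)² = (140 + 103)² = 243² = 59049)
Y + N(184) = 59049 + 184 = 59233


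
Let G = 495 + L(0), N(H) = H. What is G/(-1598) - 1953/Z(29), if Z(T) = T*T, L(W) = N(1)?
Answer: -1769015/671959 ≈ -2.6326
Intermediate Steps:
L(W) = 1
Z(T) = T²
G = 496 (G = 495 + 1 = 496)
G/(-1598) - 1953/Z(29) = 496/(-1598) - 1953/(29²) = 496*(-1/1598) - 1953/841 = -248/799 - 1953*1/841 = -248/799 - 1953/841 = -1769015/671959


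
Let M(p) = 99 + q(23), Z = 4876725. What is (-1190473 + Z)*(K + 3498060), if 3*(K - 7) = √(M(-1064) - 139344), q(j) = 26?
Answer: 12894756474884 + 3686252*I*√139219/3 ≈ 1.2895e+13 + 4.5847e+8*I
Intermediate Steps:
M(p) = 125 (M(p) = 99 + 26 = 125)
K = 7 + I*√139219/3 (K = 7 + √(125 - 139344)/3 = 7 + √(-139219)/3 = 7 + (I*√139219)/3 = 7 + I*√139219/3 ≈ 7.0 + 124.37*I)
(-1190473 + Z)*(K + 3498060) = (-1190473 + 4876725)*((7 + I*√139219/3) + 3498060) = 3686252*(3498067 + I*√139219/3) = 12894756474884 + 3686252*I*√139219/3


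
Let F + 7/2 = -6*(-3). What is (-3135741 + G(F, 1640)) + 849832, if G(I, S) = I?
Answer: -4571789/2 ≈ -2.2859e+6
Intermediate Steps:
F = 29/2 (F = -7/2 - 6*(-3) = -7/2 + 18 = 29/2 ≈ 14.500)
(-3135741 + G(F, 1640)) + 849832 = (-3135741 + 29/2) + 849832 = -6271453/2 + 849832 = -4571789/2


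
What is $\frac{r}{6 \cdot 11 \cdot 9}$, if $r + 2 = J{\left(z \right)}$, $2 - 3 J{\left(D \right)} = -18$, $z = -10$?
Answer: $\frac{7}{891} \approx 0.0078563$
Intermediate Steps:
$J{\left(D \right)} = \frac{20}{3}$ ($J{\left(D \right)} = \frac{2}{3} - -6 = \frac{2}{3} + 6 = \frac{20}{3}$)
$r = \frac{14}{3}$ ($r = -2 + \frac{20}{3} = \frac{14}{3} \approx 4.6667$)
$\frac{r}{6 \cdot 11 \cdot 9} = \frac{14}{3 \cdot 6 \cdot 11 \cdot 9} = \frac{14}{3 \cdot 66 \cdot 9} = \frac{14}{3 \cdot 594} = \frac{14}{3} \cdot \frac{1}{594} = \frac{7}{891}$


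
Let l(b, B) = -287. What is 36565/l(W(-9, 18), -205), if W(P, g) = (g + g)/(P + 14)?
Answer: -36565/287 ≈ -127.40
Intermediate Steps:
W(P, g) = 2*g/(14 + P) (W(P, g) = (2*g)/(14 + P) = 2*g/(14 + P))
36565/l(W(-9, 18), -205) = 36565/(-287) = 36565*(-1/287) = -36565/287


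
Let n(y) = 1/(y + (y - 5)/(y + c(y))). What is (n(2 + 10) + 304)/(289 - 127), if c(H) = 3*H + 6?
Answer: 99587/53055 ≈ 1.8771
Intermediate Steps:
c(H) = 6 + 3*H
n(y) = 1/(y + (-5 + y)/(6 + 4*y)) (n(y) = 1/(y + (y - 5)/(y + (6 + 3*y))) = 1/(y + (-5 + y)/(6 + 4*y)))
(n(2 + 10) + 304)/(289 - 127) = (2*(3 + 2*(2 + 10))/(-5 + 4*(2 + 10)² + 7*(2 + 10)) + 304)/(289 - 127) = (2*(3 + 2*12)/(-5 + 4*12² + 7*12) + 304)/162 = (2*(3 + 24)/(-5 + 4*144 + 84) + 304)*(1/162) = (2*27/(-5 + 576 + 84) + 304)*(1/162) = (2*27/655 + 304)*(1/162) = (2*(1/655)*27 + 304)*(1/162) = (54/655 + 304)*(1/162) = (199174/655)*(1/162) = 99587/53055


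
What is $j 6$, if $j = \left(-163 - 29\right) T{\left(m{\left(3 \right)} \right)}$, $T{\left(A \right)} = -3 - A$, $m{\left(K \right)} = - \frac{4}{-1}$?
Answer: $8064$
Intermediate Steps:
$m{\left(K \right)} = 4$ ($m{\left(K \right)} = \left(-4\right) \left(-1\right) = 4$)
$j = 1344$ ($j = \left(-163 - 29\right) \left(-3 - 4\right) = - 192 \left(-3 - 4\right) = \left(-192\right) \left(-7\right) = 1344$)
$j 6 = 1344 \cdot 6 = 8064$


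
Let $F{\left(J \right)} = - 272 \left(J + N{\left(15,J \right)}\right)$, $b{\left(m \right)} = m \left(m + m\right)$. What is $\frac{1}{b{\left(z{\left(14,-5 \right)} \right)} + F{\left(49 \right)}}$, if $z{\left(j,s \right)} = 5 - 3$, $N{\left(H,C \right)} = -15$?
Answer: $- \frac{1}{9240} \approx -0.00010823$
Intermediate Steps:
$z{\left(j,s \right)} = 2$
$b{\left(m \right)} = 2 m^{2}$ ($b{\left(m \right)} = m 2 m = 2 m^{2}$)
$F{\left(J \right)} = 4080 - 272 J$ ($F{\left(J \right)} = - 272 \left(J - 15\right) = - 272 \left(-15 + J\right) = 4080 - 272 J$)
$\frac{1}{b{\left(z{\left(14,-5 \right)} \right)} + F{\left(49 \right)}} = \frac{1}{2 \cdot 2^{2} + \left(4080 - 13328\right)} = \frac{1}{2 \cdot 4 + \left(4080 - 13328\right)} = \frac{1}{8 - 9248} = \frac{1}{-9240} = - \frac{1}{9240}$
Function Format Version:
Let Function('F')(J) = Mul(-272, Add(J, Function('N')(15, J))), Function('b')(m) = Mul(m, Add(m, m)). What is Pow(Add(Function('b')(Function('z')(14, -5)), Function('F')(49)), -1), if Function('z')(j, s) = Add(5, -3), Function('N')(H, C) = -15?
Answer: Rational(-1, 9240) ≈ -0.00010823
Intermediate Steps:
Function('z')(j, s) = 2
Function('b')(m) = Mul(2, Pow(m, 2)) (Function('b')(m) = Mul(m, Mul(2, m)) = Mul(2, Pow(m, 2)))
Function('F')(J) = Add(4080, Mul(-272, J)) (Function('F')(J) = Mul(-272, Add(J, -15)) = Mul(-272, Add(-15, J)) = Add(4080, Mul(-272, J)))
Pow(Add(Function('b')(Function('z')(14, -5)), Function('F')(49)), -1) = Pow(Add(Mul(2, Pow(2, 2)), Add(4080, Mul(-272, 49))), -1) = Pow(Add(Mul(2, 4), Add(4080, -13328)), -1) = Pow(Add(8, -9248), -1) = Pow(-9240, -1) = Rational(-1, 9240)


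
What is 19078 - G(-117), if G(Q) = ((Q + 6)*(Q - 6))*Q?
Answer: 1616479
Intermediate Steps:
G(Q) = Q*(-6 + Q)*(6 + Q) (G(Q) = ((6 + Q)*(-6 + Q))*Q = ((-6 + Q)*(6 + Q))*Q = Q*(-6 + Q)*(6 + Q))
19078 - G(-117) = 19078 - (-117)*(-36 + (-117)²) = 19078 - (-117)*(-36 + 13689) = 19078 - (-117)*13653 = 19078 - 1*(-1597401) = 19078 + 1597401 = 1616479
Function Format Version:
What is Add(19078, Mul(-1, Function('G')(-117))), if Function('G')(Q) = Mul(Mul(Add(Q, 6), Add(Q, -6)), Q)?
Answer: 1616479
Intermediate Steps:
Function('G')(Q) = Mul(Q, Add(-6, Q), Add(6, Q)) (Function('G')(Q) = Mul(Mul(Add(6, Q), Add(-6, Q)), Q) = Mul(Mul(Add(-6, Q), Add(6, Q)), Q) = Mul(Q, Add(-6, Q), Add(6, Q)))
Add(19078, Mul(-1, Function('G')(-117))) = Add(19078, Mul(-1, Mul(-117, Add(-36, Pow(-117, 2))))) = Add(19078, Mul(-1, Mul(-117, Add(-36, 13689)))) = Add(19078, Mul(-1, Mul(-117, 13653))) = Add(19078, Mul(-1, -1597401)) = Add(19078, 1597401) = 1616479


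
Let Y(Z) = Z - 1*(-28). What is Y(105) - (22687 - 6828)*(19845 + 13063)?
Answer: -521887839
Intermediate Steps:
Y(Z) = 28 + Z (Y(Z) = Z + 28 = 28 + Z)
Y(105) - (22687 - 6828)*(19845 + 13063) = (28 + 105) - (22687 - 6828)*(19845 + 13063) = 133 - 15859*32908 = 133 - 1*521887972 = 133 - 521887972 = -521887839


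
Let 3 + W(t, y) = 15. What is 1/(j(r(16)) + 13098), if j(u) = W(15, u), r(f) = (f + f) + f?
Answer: 1/13110 ≈ 7.6278e-5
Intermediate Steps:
r(f) = 3*f (r(f) = 2*f + f = 3*f)
W(t, y) = 12 (W(t, y) = -3 + 15 = 12)
j(u) = 12
1/(j(r(16)) + 13098) = 1/(12 + 13098) = 1/13110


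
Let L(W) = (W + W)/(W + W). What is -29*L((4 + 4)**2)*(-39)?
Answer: 1131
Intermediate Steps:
L(W) = 1 (L(W) = (2*W)/((2*W)) = (2*W)*(1/(2*W)) = 1)
-29*L((4 + 4)**2)*(-39) = -29*1*(-39) = -29*(-39) = 1131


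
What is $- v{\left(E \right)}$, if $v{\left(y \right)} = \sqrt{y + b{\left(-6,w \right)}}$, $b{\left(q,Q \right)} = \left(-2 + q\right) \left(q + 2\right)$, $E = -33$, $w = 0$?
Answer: $- i \approx - 1.0 i$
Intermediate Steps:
$b{\left(q,Q \right)} = \left(-2 + q\right) \left(2 + q\right)$
$v{\left(y \right)} = \sqrt{32 + y}$ ($v{\left(y \right)} = \sqrt{y - \left(4 - \left(-6\right)^{2}\right)} = \sqrt{y + \left(-4 + 36\right)} = \sqrt{y + 32} = \sqrt{32 + y}$)
$- v{\left(E \right)} = - \sqrt{32 - 33} = - \sqrt{-1} = - i$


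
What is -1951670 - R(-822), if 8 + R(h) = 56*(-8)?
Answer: -1951214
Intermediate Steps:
R(h) = -456 (R(h) = -8 + 56*(-8) = -8 - 448 = -456)
-1951670 - R(-822) = -1951670 - 1*(-456) = -1951670 + 456 = -1951214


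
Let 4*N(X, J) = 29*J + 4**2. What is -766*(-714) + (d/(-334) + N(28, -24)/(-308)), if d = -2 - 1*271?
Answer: 7032913324/12859 ≈ 5.4693e+5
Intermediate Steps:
d = -273 (d = -2 - 271 = -273)
N(X, J) = 4 + 29*J/4 (N(X, J) = (29*J + 4**2)/4 = (29*J + 16)/4 = (16 + 29*J)/4 = 4 + 29*J/4)
-766*(-714) + (d/(-334) + N(28, -24)/(-308)) = -766*(-714) + (-273/(-334) + (4 + (29/4)*(-24))/(-308)) = 546924 + (-273*(-1/334) + (4 - 174)*(-1/308)) = 546924 + (273/334 - 170*(-1/308)) = 546924 + (273/334 + 85/154) = 546924 + 17608/12859 = 7032913324/12859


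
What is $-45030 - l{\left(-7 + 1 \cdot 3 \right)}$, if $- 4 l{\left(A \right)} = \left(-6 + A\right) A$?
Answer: $-45020$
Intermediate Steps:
$l{\left(A \right)} = - \frac{A \left(-6 + A\right)}{4}$ ($l{\left(A \right)} = - \frac{\left(-6 + A\right) A}{4} = - \frac{A \left(-6 + A\right)}{4}$)
$-45030 - l{\left(-7 + 1 \cdot 3 \right)} = -45030 - \frac{\left(-7 + 1 \cdot 3\right) \left(6 - \left(-7 + 1 \cdot 3\right)\right)}{4} = -45030 - \frac{\left(-7 + 3\right) \left(6 - \left(-7 + 3\right)\right)}{4} = -45030 - \frac{1}{4} \left(-4\right) \left(6 - -4\right) = -45030 - \frac{1}{4} \left(-4\right) \left(6 + 4\right) = -45030 - \frac{1}{4} \left(-4\right) 10 = -45030 - -10 = -45030 + 10 = -45020$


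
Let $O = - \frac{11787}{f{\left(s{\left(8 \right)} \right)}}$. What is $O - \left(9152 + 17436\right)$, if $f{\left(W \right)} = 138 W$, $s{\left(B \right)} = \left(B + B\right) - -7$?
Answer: $- \frac{28134033}{1058} \approx -26592.0$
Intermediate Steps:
$s{\left(B \right)} = 7 + 2 B$ ($s{\left(B \right)} = 2 B + 7 = 7 + 2 B$)
$O = - \frac{3929}{1058}$ ($O = - \frac{11787}{138 \left(7 + 2 \cdot 8\right)} = - \frac{11787}{138 \left(7 + 16\right)} = - \frac{11787}{138 \cdot 23} = - \frac{11787}{3174} = \left(-11787\right) \frac{1}{3174} = - \frac{3929}{1058} \approx -3.7136$)
$O - \left(9152 + 17436\right) = - \frac{3929}{1058} - \left(9152 + 17436\right) = - \frac{3929}{1058} - 26588 = - \frac{28134033}{1058}$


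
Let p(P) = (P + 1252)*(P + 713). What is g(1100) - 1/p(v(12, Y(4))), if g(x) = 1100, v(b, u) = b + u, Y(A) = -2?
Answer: 1003668599/912426 ≈ 1100.0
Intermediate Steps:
p(P) = (713 + P)*(1252 + P) (p(P) = (1252 + P)*(713 + P) = (713 + P)*(1252 + P))
g(1100) - 1/p(v(12, Y(4))) = 1100 - 1/(892676 + (12 - 2)² + 1965*(12 - 2)) = 1100 - 1/(892676 + 10² + 1965*10) = 1100 - 1/(892676 + 100 + 19650) = 1100 - 1/912426 = 1003668599/912426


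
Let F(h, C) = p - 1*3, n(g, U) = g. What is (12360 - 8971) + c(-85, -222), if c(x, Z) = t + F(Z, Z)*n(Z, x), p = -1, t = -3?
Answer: 4274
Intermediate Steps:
F(h, C) = -4 (F(h, C) = -1 - 1*3 = -1 - 3 = -4)
c(x, Z) = -3 - 4*Z
(12360 - 8971) + c(-85, -222) = (12360 - 8971) + (-3 - 4*(-222)) = 3389 + (-3 + 888) = 3389 + 885 = 4274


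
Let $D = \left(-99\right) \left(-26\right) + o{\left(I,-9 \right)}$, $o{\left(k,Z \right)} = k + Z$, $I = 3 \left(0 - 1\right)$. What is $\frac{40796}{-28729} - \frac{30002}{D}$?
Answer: $- \frac{69031915}{5257407} \approx -13.13$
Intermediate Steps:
$I = -3$ ($I = 3 \left(-1\right) = -3$)
$o{\left(k,Z \right)} = Z + k$
$D = 2562$ ($D = \left(-99\right) \left(-26\right) - 12 = 2574 - 12 = 2562$)
$\frac{40796}{-28729} - \frac{30002}{D} = \frac{40796}{-28729} - \frac{30002}{2562} = 40796 \left(- \frac{1}{28729}\right) - \frac{2143}{183} = - \frac{40796}{28729} - \frac{2143}{183} = - \frac{69031915}{5257407}$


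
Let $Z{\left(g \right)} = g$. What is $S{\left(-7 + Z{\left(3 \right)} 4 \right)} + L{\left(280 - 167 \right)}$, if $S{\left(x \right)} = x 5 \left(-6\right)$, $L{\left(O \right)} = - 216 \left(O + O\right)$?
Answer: $-48966$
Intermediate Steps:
$L{\left(O \right)} = - 432 O$ ($L{\left(O \right)} = - 216 \cdot 2 O = - 432 O$)
$S{\left(x \right)} = - 30 x$ ($S{\left(x \right)} = 5 x \left(-6\right) = - 30 x$)
$S{\left(-7 + Z{\left(3 \right)} 4 \right)} + L{\left(280 - 167 \right)} = - 30 \left(-7 + 3 \cdot 4\right) - 432 \left(280 - 167\right) = - 30 \left(-7 + 12\right) - 432 \left(280 - 167\right) = \left(-30\right) 5 - 48816 = -150 - 48816 = -48966$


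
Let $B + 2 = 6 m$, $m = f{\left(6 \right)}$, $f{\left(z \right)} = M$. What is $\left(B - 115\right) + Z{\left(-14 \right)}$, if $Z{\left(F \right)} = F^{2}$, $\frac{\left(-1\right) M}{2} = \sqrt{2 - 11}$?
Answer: $79 - 36 i \approx 79.0 - 36.0 i$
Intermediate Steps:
$M = - 6 i$ ($M = - 2 \sqrt{2 - 11} = - 2 \sqrt{-9} = - 2 \cdot 3 i = - 6 i \approx - 6.0 i$)
$f{\left(z \right)} = - 6 i$
$m = - 6 i \approx - 6.0 i$
$B = -2 - 36 i$ ($B = -2 + 6 \left(- 6 i\right) = -2 - 36 i \approx -2.0 - 36.0 i$)
$\left(B - 115\right) + Z{\left(-14 \right)} = \left(\left(-2 - 36 i\right) - 115\right) + \left(-14\right)^{2} = \left(-117 - 36 i\right) + 196 = 79 - 36 i$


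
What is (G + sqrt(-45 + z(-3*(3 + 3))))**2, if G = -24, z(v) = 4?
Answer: (24 - I*sqrt(41))**2 ≈ 535.0 - 307.35*I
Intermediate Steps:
(G + sqrt(-45 + z(-3*(3 + 3))))**2 = (-24 + sqrt(-45 + 4))**2 = (-24 + sqrt(-41))**2 = (-24 + I*sqrt(41))**2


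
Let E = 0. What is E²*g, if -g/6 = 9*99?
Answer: 0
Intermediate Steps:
g = -5346 (g = -54*99 = -6*891 = -5346)
E²*g = 0²*(-5346) = 0*(-5346) = 0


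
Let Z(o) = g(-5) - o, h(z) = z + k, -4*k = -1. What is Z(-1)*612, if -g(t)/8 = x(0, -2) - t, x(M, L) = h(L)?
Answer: -15300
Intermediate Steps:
k = ¼ (k = -¼*(-1) = ¼ ≈ 0.25000)
h(z) = ¼ + z (h(z) = z + ¼ = ¼ + z)
x(M, L) = ¼ + L
g(t) = 14 + 8*t (g(t) = -8*((¼ - 2) - t) = -8*(-7/4 - t) = 14 + 8*t)
Z(o) = -26 - o (Z(o) = (14 + 8*(-5)) - o = (14 - 40) - o = -26 - o)
Z(-1)*612 = (-26 - 1*(-1))*612 = (-26 + 1)*612 = -25*612 = -15300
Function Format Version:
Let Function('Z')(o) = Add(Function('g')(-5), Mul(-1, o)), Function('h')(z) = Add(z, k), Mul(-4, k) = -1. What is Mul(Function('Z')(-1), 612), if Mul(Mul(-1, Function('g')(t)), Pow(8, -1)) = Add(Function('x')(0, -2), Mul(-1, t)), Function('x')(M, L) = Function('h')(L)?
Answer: -15300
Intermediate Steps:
k = Rational(1, 4) (k = Mul(Rational(-1, 4), -1) = Rational(1, 4) ≈ 0.25000)
Function('h')(z) = Add(Rational(1, 4), z) (Function('h')(z) = Add(z, Rational(1, 4)) = Add(Rational(1, 4), z))
Function('x')(M, L) = Add(Rational(1, 4), L)
Function('g')(t) = Add(14, Mul(8, t)) (Function('g')(t) = Mul(-8, Add(Add(Rational(1, 4), -2), Mul(-1, t))) = Mul(-8, Add(Rational(-7, 4), Mul(-1, t))) = Add(14, Mul(8, t)))
Function('Z')(o) = Add(-26, Mul(-1, o)) (Function('Z')(o) = Add(Add(14, Mul(8, -5)), Mul(-1, o)) = Add(Add(14, -40), Mul(-1, o)) = Add(-26, Mul(-1, o)))
Mul(Function('Z')(-1), 612) = Mul(Add(-26, Mul(-1, -1)), 612) = Mul(Add(-26, 1), 612) = Mul(-25, 612) = -15300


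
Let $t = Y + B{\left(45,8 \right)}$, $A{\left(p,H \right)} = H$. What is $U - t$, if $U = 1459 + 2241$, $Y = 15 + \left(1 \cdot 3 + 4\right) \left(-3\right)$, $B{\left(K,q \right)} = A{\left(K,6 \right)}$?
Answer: $3700$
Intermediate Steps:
$B{\left(K,q \right)} = 6$
$Y = -6$ ($Y = 15 + \left(3 + 4\right) \left(-3\right) = 15 + 7 \left(-3\right) = 15 - 21 = -6$)
$t = 0$ ($t = -6 + 6 = 0$)
$U = 3700$
$U - t = 3700 - 0 = 3700 + 0 = 3700$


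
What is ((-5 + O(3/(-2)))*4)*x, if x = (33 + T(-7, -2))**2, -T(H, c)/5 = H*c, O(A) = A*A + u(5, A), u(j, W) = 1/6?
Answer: -42439/3 ≈ -14146.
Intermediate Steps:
u(j, W) = 1/6
O(A) = 1/6 + A**2 (O(A) = A*A + 1/6 = A**2 + 1/6 = 1/6 + A**2)
T(H, c) = -5*H*c
x = 1369 (x = (33 - 5*(-7)*(-2))**2 = (33 - 70)**2 = (-37)**2 = 1369)
((-5 + O(3/(-2)))*4)*x = ((-5 + (1/6 + (3/(-2))**2))*4)*1369 = ((-5 + (1/6 + (3*(-1/2))**2))*4)*1369 = ((-5 + (1/6 + (-3/2)**2))*4)*1369 = ((-5 + (1/6 + 9/4))*4)*1369 = ((-5 + 29/12)*4)*1369 = -31/12*4*1369 = -31/3*1369 = -42439/3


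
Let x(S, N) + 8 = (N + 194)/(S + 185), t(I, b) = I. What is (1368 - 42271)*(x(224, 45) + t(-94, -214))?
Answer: 1696615537/409 ≈ 4.1482e+6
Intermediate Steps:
x(S, N) = -8 + (194 + N)/(185 + S) (x(S, N) = -8 + (N + 194)/(S + 185) = -8 + (194 + N)/(185 + S))
(1368 - 42271)*(x(224, 45) + t(-94, -214)) = (1368 - 42271)*((-1286 + 45 - 8*224)/(185 + 224) - 94) = -40903*((-1286 + 45 - 1792)/409 - 94) = -40903*((1/409)*(-3033) - 94) = -40903*(-3033/409 - 94) = -40903*(-41479/409) = 1696615537/409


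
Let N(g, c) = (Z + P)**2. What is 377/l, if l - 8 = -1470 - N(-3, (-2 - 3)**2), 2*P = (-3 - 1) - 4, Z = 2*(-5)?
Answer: -377/1658 ≈ -0.22738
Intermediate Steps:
Z = -10
P = -4 (P = ((-3 - 1) - 4)/2 = (-4 - 4)/2 = (1/2)*(-8) = -4)
N(g, c) = 196 (N(g, c) = (-10 - 4)**2 = (-14)**2 = 196)
l = -1658 (l = 8 + (-1470 - 1*196) = 8 + (-1470 - 196) = 8 - 1666 = -1658)
377/l = 377/(-1658) = 377*(-1/1658) = -377/1658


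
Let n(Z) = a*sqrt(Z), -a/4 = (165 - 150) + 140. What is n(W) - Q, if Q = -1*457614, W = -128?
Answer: 457614 - 4960*I*sqrt(2) ≈ 4.5761e+5 - 7014.5*I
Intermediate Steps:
a = -620 (a = -4*((165 - 150) + 140) = -4*(15 + 140) = -4*155 = -620)
n(Z) = -620*sqrt(Z)
Q = -457614
n(W) - Q = -4960*I*sqrt(2) - 1*(-457614) = -4960*I*sqrt(2) + 457614 = 457614 - 4960*I*sqrt(2)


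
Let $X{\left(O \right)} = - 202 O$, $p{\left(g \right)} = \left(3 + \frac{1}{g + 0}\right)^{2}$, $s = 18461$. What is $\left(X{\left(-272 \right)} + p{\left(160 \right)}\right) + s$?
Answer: $\frac{1879399361}{25600} \approx 73414.0$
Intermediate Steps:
$p{\left(g \right)} = \left(3 + \frac{1}{g}\right)^{2}$
$\left(X{\left(-272 \right)} + p{\left(160 \right)}\right) + s = \left(\left(-202\right) \left(-272\right) + \frac{\left(1 + 3 \cdot 160\right)^{2}}{25600}\right) + 18461 = \left(54944 + \frac{\left(1 + 480\right)^{2}}{25600}\right) + 18461 = \left(54944 + \frac{481^{2}}{25600}\right) + 18461 = \left(54944 + \frac{1}{25600} \cdot 231361\right) + 18461 = \left(54944 + \frac{231361}{25600}\right) + 18461 = \frac{1406797761}{25600} + 18461 = \frac{1879399361}{25600}$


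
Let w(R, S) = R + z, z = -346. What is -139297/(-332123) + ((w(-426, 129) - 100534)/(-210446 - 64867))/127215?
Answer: 40320362605093/96134356355085 ≈ 0.41942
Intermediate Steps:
w(R, S) = -346 + R (w(R, S) = R - 346 = -346 + R)
-139297/(-332123) + ((w(-426, 129) - 100534)/(-210446 - 64867))/127215 = -139297/(-332123) + (((-346 - 426) - 100534)/(-210446 - 64867))/127215 = -139297*(-1/332123) + ((-772 - 100534)/(-275313))*(1/127215) = 139297/332123 - 101306*(-1/275313)*(1/127215) = 139297/332123 + (101306/275313)*(1/127215) = 139297/332123 + 101306/35023943295 = 40320362605093/96134356355085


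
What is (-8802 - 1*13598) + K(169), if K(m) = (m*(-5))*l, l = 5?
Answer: -26625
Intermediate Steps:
K(m) = -25*m (K(m) = (m*(-5))*5 = -5*m*5 = -25*m)
(-8802 - 1*13598) + K(169) = (-8802 - 1*13598) - 25*169 = (-8802 - 13598) - 4225 = -22400 - 4225 = -26625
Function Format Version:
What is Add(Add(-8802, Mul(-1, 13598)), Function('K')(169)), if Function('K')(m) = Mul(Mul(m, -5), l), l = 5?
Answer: -26625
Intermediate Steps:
Function('K')(m) = Mul(-25, m) (Function('K')(m) = Mul(Mul(m, -5), 5) = Mul(Mul(-5, m), 5) = Mul(-25, m))
Add(Add(-8802, Mul(-1, 13598)), Function('K')(169)) = Add(Add(-8802, Mul(-1, 13598)), Mul(-25, 169)) = Add(Add(-8802, -13598), -4225) = Add(-22400, -4225) = -26625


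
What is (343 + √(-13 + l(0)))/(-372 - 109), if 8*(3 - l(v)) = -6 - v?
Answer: -343/481 - I*√37/962 ≈ -0.7131 - 0.006323*I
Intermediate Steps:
l(v) = 15/4 + v/8 (l(v) = 3 - (-6 - v)/8 = 3 + (¾ + v/8) = 15/4 + v/8)
(343 + √(-13 + l(0)))/(-372 - 109) = (343 + √(-13 + (15/4 + (⅛)*0)))/(-372 - 109) = (343 + √(-13 + (15/4 + 0)))/(-481) = (343 + √(-13 + 15/4))*(-1/481) = (343 + √(-37/4))*(-1/481) = (343 + I*√37/2)*(-1/481) = -343/481 - I*√37/962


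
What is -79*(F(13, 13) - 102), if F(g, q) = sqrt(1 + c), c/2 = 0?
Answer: 7979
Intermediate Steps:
c = 0 (c = 2*0 = 0)
F(g, q) = 1 (F(g, q) = sqrt(1 + 0) = sqrt(1) = 1)
-79*(F(13, 13) - 102) = -79*(1 - 102) = -79*(-101) = 7979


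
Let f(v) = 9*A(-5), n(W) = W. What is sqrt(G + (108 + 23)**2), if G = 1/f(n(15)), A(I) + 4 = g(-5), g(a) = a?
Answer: 2*sqrt(347510)/9 ≈ 131.00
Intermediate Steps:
A(I) = -9 (A(I) = -4 - 5 = -9)
f(v) = -81 (f(v) = 9*(-9) = -81)
G = -1/81 (G = 1/(-81) = -1/81 ≈ -0.012346)
sqrt(G + (108 + 23)**2) = sqrt(-1/81 + (108 + 23)**2) = sqrt(-1/81 + 131**2) = sqrt(-1/81 + 17161) = sqrt(1390040/81) = 2*sqrt(347510)/9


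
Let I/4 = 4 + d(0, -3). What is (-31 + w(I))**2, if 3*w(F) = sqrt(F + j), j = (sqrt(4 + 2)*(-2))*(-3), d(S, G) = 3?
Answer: (93 - sqrt(2)*sqrt(14 + 3*sqrt(6)))**2/9 ≈ 830.70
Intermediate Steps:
I = 28 (I = 4*(4 + 3) = 4*7 = 28)
j = 6*sqrt(6) (j = (sqrt(6)*(-2))*(-3) = -2*sqrt(6)*(-3) = 6*sqrt(6) ≈ 14.697)
w(F) = sqrt(F + 6*sqrt(6))/3
(-31 + w(I))**2 = (-31 + sqrt(28 + 6*sqrt(6))/3)**2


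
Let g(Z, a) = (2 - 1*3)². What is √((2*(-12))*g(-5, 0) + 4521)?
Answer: √4497 ≈ 67.060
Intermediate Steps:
g(Z, a) = 1 (g(Z, a) = (2 - 3)² = (-1)² = 1)
√((2*(-12))*g(-5, 0) + 4521) = √((2*(-12))*1 + 4521) = √(-24*1 + 4521) = √(-24 + 4521) = √4497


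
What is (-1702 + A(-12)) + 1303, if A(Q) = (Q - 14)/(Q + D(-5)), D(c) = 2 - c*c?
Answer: -13939/35 ≈ -398.26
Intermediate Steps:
D(c) = 2 - c**2
A(Q) = (-14 + Q)/(-23 + Q) (A(Q) = (Q - 14)/(Q + (2 - 1*(-5)**2)) = (-14 + Q)/(Q + (2 - 1*25)) = (-14 + Q)/(Q + (2 - 25)) = (-14 + Q)/(Q - 23) = (-14 + Q)/(-23 + Q))
(-1702 + A(-12)) + 1303 = (-1702 + (-14 - 12)/(-23 - 12)) + 1303 = (-1702 - 26/(-35)) + 1303 = (-1702 - 1/35*(-26)) + 1303 = (-1702 + 26/35) + 1303 = -59544/35 + 1303 = -13939/35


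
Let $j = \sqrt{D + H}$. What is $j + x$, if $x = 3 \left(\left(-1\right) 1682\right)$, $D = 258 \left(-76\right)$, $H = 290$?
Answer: $-5046 + i \sqrt{19318} \approx -5046.0 + 138.99 i$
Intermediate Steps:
$D = -19608$
$j = i \sqrt{19318}$ ($j = \sqrt{-19608 + 290} = \sqrt{-19318} = i \sqrt{19318} \approx 138.99 i$)
$x = -5046$ ($x = 3 \left(-1682\right) = -5046$)
$j + x = i \sqrt{19318} - 5046 = -5046 + i \sqrt{19318}$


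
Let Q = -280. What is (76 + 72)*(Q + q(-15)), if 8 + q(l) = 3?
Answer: -42180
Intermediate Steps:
q(l) = -5 (q(l) = -8 + 3 = -5)
(76 + 72)*(Q + q(-15)) = (76 + 72)*(-280 - 5) = 148*(-285) = -42180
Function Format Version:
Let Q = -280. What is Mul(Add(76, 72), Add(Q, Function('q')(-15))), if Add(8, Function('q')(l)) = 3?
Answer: -42180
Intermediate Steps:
Function('q')(l) = -5 (Function('q')(l) = Add(-8, 3) = -5)
Mul(Add(76, 72), Add(Q, Function('q')(-15))) = Mul(Add(76, 72), Add(-280, -5)) = Mul(148, -285) = -42180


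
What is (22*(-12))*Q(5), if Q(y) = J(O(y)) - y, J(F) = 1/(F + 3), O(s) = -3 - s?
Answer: 6864/5 ≈ 1372.8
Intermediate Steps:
J(F) = 1/(3 + F)
Q(y) = -y - 1/y (Q(y) = 1/(3 + (-3 - y)) - y = 1/(-y) - y = -1/y - y = -y - 1/y)
(22*(-12))*Q(5) = (22*(-12))*(-1*5 - 1/5) = -264*(-5 - 1*1/5) = -264*(-5 - 1/5) = -264*(-26/5) = 6864/5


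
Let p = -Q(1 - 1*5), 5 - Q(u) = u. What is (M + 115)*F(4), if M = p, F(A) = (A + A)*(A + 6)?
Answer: 8480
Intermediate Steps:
Q(u) = 5 - u
p = -9 (p = -(5 - (1 - 1*5)) = -(5 - (1 - 5)) = -(5 - 1*(-4)) = -(5 + 4) = -1*9 = -9)
F(A) = 2*A*(6 + A) (F(A) = (2*A)*(6 + A) = 2*A*(6 + A))
M = -9
(M + 115)*F(4) = (-9 + 115)*(2*4*(6 + 4)) = 106*(2*4*10) = 106*80 = 8480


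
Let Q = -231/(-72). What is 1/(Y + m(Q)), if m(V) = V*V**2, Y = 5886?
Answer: 13824/81824597 ≈ 0.00016895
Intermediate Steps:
Q = 77/24 (Q = -231*(-1/72) = 77/24 ≈ 3.2083)
m(V) = V**3
1/(Y + m(Q)) = 1/(5886 + (77/24)**3) = 1/(5886 + 456533/13824) = 1/(81824597/13824) = 13824/81824597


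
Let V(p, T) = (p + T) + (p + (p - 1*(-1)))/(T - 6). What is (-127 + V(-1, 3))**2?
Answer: 139876/9 ≈ 15542.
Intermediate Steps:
V(p, T) = T + p + (1 + 2*p)/(-6 + T) (V(p, T) = (T + p) + (p + (p + 1))/(-6 + T) = (T + p) + (p + (1 + p))/(-6 + T) = (T + p) + (1 + 2*p)/(-6 + T) = T + p + (1 + 2*p)/(-6 + T))
(-127 + V(-1, 3))**2 = (-127 + (1 + 3**2 - 6*3 - 4*(-1) + 3*(-1))/(-6 + 3))**2 = (-127 + (1 + 9 - 18 + 4 - 3)/(-3))**2 = (-127 - 1/3*(-7))**2 = (-127 + 7/3)**2 = (-374/3)**2 = 139876/9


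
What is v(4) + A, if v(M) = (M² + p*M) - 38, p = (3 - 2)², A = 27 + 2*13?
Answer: 35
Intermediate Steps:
A = 53 (A = 27 + 26 = 53)
p = 1 (p = 1² = 1)
v(M) = -38 + M + M² (v(M) = (M² + 1*M) - 38 = (M² + M) - 38 = (M + M²) - 38 = -38 + M + M²)
v(4) + A = (-38 + 4 + 4²) + 53 = (-38 + 4 + 16) + 53 = -18 + 53 = 35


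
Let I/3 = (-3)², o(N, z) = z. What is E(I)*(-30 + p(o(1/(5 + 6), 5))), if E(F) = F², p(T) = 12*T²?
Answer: 196830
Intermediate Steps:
I = 27 (I = 3*(-3)² = 3*9 = 27)
E(I)*(-30 + p(o(1/(5 + 6), 5))) = 27²*(-30 + 12*5²) = 729*(-30 + 12*25) = 729*(-30 + 300) = 729*270 = 196830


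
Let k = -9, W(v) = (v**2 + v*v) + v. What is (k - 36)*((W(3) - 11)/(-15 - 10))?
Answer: 18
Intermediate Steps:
W(v) = v + 2*v**2 (W(v) = (v**2 + v**2) + v = 2*v**2 + v = v + 2*v**2)
(k - 36)*((W(3) - 11)/(-15 - 10)) = (-9 - 36)*((3*(1 + 2*3) - 11)/(-15 - 10)) = -45*(3*(1 + 6) - 11)/(-25) = -45*(3*7 - 11)*(-1)/25 = -45*(21 - 11)*(-1)/25 = -450*(-1)/25 = -45*(-2/5) = 18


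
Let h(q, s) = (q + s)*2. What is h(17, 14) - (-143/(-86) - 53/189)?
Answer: 985279/16254 ≈ 60.618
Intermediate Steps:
h(q, s) = 2*q + 2*s
h(17, 14) - (-143/(-86) - 53/189) = (2*17 + 2*14) - (-143/(-86) - 53/189) = (34 + 28) - (-143*(-1/86) - 53*1/189) = 62 - (143/86 - 53/189) = 62 - 1*22469/16254 = 62 - 22469/16254 = 985279/16254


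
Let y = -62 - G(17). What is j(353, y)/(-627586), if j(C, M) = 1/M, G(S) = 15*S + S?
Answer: 1/209613724 ≈ 4.7707e-9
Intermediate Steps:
G(S) = 16*S
y = -334 (y = -62 - 16*17 = -62 - 1*272 = -62 - 272 = -334)
j(353, y)/(-627586) = 1/(-334*(-627586)) = -1/334*(-1/627586) = 1/209613724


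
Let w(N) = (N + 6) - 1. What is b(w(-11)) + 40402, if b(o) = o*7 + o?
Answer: 40354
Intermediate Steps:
w(N) = 5 + N (w(N) = (6 + N) - 1 = 5 + N)
b(o) = 8*o (b(o) = 7*o + o = 8*o)
b(w(-11)) + 40402 = 8*(5 - 11) + 40402 = 8*(-6) + 40402 = -48 + 40402 = 40354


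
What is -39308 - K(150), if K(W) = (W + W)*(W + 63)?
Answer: -103208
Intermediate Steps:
K(W) = 2*W*(63 + W) (K(W) = (2*W)*(63 + W) = 2*W*(63 + W))
-39308 - K(150) = -39308 - 2*150*(63 + 150) = -39308 - 2*150*213 = -39308 - 1*63900 = -39308 - 63900 = -103208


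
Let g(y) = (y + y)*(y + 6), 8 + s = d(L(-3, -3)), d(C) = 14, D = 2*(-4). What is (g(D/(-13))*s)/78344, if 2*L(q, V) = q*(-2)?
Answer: 1032/1655017 ≈ 0.00062356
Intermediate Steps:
D = -8
L(q, V) = -q (L(q, V) = (q*(-2))/2 = (-2*q)/2 = -q)
s = 6 (s = -8 + 14 = 6)
g(y) = 2*y*(6 + y) (g(y) = (2*y)*(6 + y) = 2*y*(6 + y))
(g(D/(-13))*s)/78344 = ((2*(-8/(-13))*(6 - 8/(-13)))*6)/78344 = ((2*(-8*(-1/13))*(6 - 8*(-1/13)))*6)*(1/78344) = ((2*(8/13)*(6 + 8/13))*6)*(1/78344) = ((2*(8/13)*(86/13))*6)*(1/78344) = ((1376/169)*6)*(1/78344) = (8256/169)*(1/78344) = 1032/1655017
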